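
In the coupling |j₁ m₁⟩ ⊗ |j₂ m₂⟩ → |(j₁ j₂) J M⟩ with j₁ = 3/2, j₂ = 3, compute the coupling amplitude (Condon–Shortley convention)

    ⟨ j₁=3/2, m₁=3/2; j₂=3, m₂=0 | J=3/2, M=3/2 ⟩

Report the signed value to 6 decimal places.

√[4·3!0!3!/7! · 3!0!3!3!3!0!] = √(1296/35)
  +(−1)^0/∏(0,3,0,3,0,0)! = 1/36  (running 1/36)
⟨..|..⟩ = √(1296/35)·(1/36) = +0.169031

+√(1/35) = +0.169031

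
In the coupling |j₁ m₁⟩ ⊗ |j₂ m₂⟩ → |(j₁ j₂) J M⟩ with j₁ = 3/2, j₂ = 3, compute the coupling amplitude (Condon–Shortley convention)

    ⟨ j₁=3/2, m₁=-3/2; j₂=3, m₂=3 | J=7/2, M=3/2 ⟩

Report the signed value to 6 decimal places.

triangle: 1!*2!*5!/9! = 240/362880
(j±m)!: 0!*3!*6!*0!*5!*2! = 1036800
prefactor² = (2J+1)*Δ*N² = 38400/7
  k=1: −1/(1!*0!*2!*5!*0!*0!) = -1/240
Σ = -1/240  ⇒  CG² = 38400/7*(-1/240)² = 2/21
CG = −√(2/21) = -0.308607

-0.308607  (= −√(2/21))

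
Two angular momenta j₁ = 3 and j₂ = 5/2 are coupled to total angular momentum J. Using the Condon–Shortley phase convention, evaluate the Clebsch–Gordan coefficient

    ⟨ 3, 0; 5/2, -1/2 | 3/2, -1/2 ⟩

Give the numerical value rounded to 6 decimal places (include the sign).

√[4·4!2!1!/8! · 3!3!2!3!1!2!] = √(144/35)
  +(−1)^1/∏(1,3,2,1,0,0)! = -1/12  (running -1/12)
  +(−1)^2/∏(2,2,1,0,1,1)! = 1/4  (running 1/6)
⟨..|..⟩ = √(144/35)·(1/6) = +0.338062

+√(4/35) ≈ +0.338062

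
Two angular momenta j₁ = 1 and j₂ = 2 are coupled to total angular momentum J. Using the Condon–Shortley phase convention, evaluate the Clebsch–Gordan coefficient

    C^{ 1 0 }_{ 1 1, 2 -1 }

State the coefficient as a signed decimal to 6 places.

+0.547723  (= +√(3/10))

triangle: 2!*0!*2!/5! = 4/120
(j±m)!: 2!*0!*1!*3!*1!*1! = 12
prefactor² = (2J+1)*Δ*N² = 6/5
  k=0: +1/(0!*2!*0!*1!*0!*1!) = 1/2
Σ = 1/2  ⇒  CG² = 6/5*1/2² = 3/10
CG = +√(3/10) = +0.547723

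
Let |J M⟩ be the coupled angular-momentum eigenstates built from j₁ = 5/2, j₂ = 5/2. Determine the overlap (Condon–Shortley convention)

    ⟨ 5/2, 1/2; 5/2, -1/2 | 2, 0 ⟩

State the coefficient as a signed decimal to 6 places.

j₁+j₂−J=3  J+j₁−j₂=2  J−j₁+j₂=2  j₁+j₂+J+1=8
(j₁±m₁, j₂±m₂, J±M) = (3,2,2,3,2,2)
P² = 12/7
sum k=0..2:
  [0] +1/24 = 1/24
  [1] −1/2 = -1/2
  [2] +1/8 = 1/8
S = -1/3
C² = P²·S² = 4/21 ; C = -0.436436

-0.436436  (= −√(4/21))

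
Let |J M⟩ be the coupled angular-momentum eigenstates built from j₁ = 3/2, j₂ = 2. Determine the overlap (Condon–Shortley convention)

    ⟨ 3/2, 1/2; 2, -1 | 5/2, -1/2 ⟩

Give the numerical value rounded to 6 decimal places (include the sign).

+0.597614  (= +√(5/14))

triangle: 1!×2!×3!/7! = 12/5040
(j±m)!: 2!×1!×1!×3!×2!×3! = 144
prefactor² = (2J+1)×Δ×N² = 72/35
  k=0: +1/(0!×1!×1!×1!×1!×2!) = 1/2
  k=1: −1/(1!×0!×0!×0!×2!×3!) = -1/12
Σ = 5/12  ⇒  CG² = 72/35×5/12² = 5/14
CG = +√(5/14) = +0.597614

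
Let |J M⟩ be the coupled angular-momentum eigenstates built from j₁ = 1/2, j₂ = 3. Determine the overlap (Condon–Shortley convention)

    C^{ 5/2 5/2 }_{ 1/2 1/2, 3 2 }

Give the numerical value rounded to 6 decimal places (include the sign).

j₁+j₂−J=1  J+j₁−j₂=0  J−j₁+j₂=5  j₁+j₂+J+1=7
(j₁±m₁, j₂±m₂, J±M) = (1,0,5,1,5,0)
P² = 14400/7
sum k=0..0:
  [0] +1/120 = 1/120
S = 1/120
C² = P²·S² = 1/7 ; C = +0.377964

+√(1/7) ≈ +0.377964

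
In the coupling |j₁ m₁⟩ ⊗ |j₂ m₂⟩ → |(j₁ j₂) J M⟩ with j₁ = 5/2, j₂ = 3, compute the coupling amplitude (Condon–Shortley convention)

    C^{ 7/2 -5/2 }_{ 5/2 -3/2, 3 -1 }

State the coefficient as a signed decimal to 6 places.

-0.398410

√[8·2!3!4!/10! · 1!4!2!4!1!6!] = √(18432/35)
  +(−1)^1/∏(1,1,3,1,0,3)! = -1/36  (running -1/36)
  +(−1)^2/∏(2,0,2,0,1,4)! = 1/96  (running -5/288)
⟨..|..⟩ = √(18432/35)·(-5/288) = -0.398410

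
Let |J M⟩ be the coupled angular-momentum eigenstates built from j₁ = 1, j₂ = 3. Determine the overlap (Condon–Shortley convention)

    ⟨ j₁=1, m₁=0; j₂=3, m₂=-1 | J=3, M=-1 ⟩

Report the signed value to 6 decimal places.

+0.288675  (= +√(1/12))

j₁+j₂−J=1  J+j₁−j₂=1  J−j₁+j₂=5  j₁+j₂+J+1=8
(j₁±m₁, j₂±m₂, J±M) = (1,1,2,4,2,4)
P² = 48
sum k=0..1:
  [0] +1/12 = 1/12
  [1] −1/24 = -1/24
S = 1/24
C² = P²·S² = 1/12 ; C = +0.288675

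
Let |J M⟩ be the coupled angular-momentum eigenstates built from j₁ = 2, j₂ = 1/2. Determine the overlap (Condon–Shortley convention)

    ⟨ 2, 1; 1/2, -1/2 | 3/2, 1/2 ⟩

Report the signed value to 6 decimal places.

j₁+j₂−J=1  J+j₁−j₂=3  J−j₁+j₂=0  j₁+j₂+J+1=5
(j₁±m₁, j₂±m₂, J±M) = (3,1,0,1,2,1)
P² = 12/5
sum k=0..0:
  [0] +1/2 = 1/2
S = 1/2
C² = P²·S² = 3/5 ; C = +0.774597

+√(3/5) ≈ +0.774597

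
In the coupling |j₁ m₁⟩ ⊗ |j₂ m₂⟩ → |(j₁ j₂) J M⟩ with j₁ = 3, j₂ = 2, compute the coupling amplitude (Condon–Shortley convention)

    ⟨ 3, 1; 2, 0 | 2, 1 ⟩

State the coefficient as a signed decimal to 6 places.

√[5·3!3!1!/8! · 4!2!2!2!3!1!] = √(36/7)
  +(−1)^1/∏(1,2,1,1,2,0)! = -1/4  (running -1/4)
  +(−1)^2/∏(2,1,0,0,3,1)! = 1/12  (running -1/6)
⟨..|..⟩ = √(36/7)·(-1/6) = -0.377964

−√(1/7) ≈ -0.377964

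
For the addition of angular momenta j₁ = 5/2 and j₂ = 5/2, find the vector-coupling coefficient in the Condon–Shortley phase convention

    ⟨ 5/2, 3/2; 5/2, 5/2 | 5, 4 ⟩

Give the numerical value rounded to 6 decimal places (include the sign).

j₁+j₂−J=0  J+j₁−j₂=5  J−j₁+j₂=5  j₁+j₂+J+1=11
(j₁±m₁, j₂±m₂, J±M) = (4,1,5,0,9,1)
P² = 4147200
sum k=0..0:
  [0] +1/2880 = 1/2880
S = 1/2880
C² = P²·S² = 1/2 ; C = +0.707107

+√(1/2) ≈ +0.707107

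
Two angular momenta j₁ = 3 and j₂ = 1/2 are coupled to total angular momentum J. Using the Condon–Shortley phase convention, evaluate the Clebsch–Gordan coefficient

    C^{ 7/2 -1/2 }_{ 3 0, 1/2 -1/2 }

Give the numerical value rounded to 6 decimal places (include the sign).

+√(4/7) ≈ +0.755929

√[8·0!6!1!/8! · 3!3!0!1!3!4!] = √(5184/7)
  +(−1)^0/∏(0,0,3,0,3,1)! = 1/36  (running 1/36)
⟨..|..⟩ = √(5184/7)·(1/36) = +0.755929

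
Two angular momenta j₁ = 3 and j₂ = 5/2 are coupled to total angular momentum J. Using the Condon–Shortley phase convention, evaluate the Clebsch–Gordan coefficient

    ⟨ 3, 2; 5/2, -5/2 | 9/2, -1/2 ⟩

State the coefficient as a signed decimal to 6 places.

+0.300312

j₁+j₂−J=1  J+j₁−j₂=5  J−j₁+j₂=4  j₁+j₂+J+1=11
(j₁±m₁, j₂±m₂, J±M) = (5,1,0,5,4,5)
P² = 2304000/77
sum k=0..0:
  [0] +1/576 = 1/576
S = 1/576
C² = P²·S² = 125/1386 ; C = +0.300312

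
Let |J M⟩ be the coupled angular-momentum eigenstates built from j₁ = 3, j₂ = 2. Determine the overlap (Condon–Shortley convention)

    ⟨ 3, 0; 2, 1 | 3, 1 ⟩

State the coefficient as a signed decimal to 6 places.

-0.182574  (= −√(1/30))

√[7·2!4!2!/9! · 3!3!3!1!4!2!] = √(96/5)
  +(−1)^1/∏(1,1,2,2,2,0)! = -1/8  (running -1/8)
  +(−1)^2/∏(2,0,1,1,3,1)! = 1/12  (running -1/24)
⟨..|..⟩ = √(96/5)·(-1/24) = -0.182574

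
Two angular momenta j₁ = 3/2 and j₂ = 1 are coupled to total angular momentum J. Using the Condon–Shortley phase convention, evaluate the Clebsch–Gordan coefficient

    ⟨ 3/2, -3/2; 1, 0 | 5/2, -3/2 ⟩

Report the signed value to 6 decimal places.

+√(2/5) = +0.632456

j₁+j₂−J=0  J+j₁−j₂=3  J−j₁+j₂=2  j₁+j₂+J+1=6
(j₁±m₁, j₂±m₂, J±M) = (0,3,1,1,1,4)
P² = 72/5
sum k=0..0:
  [0] +1/6 = 1/6
S = 1/6
C² = P²·S² = 2/5 ; C = +0.632456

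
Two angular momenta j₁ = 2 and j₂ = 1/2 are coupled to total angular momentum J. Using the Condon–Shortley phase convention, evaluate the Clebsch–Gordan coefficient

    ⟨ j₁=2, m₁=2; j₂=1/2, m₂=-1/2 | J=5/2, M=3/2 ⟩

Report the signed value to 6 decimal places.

j₁+j₂−J=0  J+j₁−j₂=4  J−j₁+j₂=1  j₁+j₂+J+1=6
(j₁±m₁, j₂±m₂, J±M) = (4,0,0,1,4,1)
P² = 576/5
sum k=0..0:
  [0] +1/24 = 1/24
S = 1/24
C² = P²·S² = 1/5 ; C = +0.447214

+√(1/5) ≈ +0.447214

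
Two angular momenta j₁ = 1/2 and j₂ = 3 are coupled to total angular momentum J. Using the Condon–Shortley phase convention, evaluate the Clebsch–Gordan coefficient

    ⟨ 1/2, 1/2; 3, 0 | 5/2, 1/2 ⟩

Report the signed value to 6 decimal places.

+0.654654

j₁+j₂−J=1  J+j₁−j₂=0  J−j₁+j₂=5  j₁+j₂+J+1=7
(j₁±m₁, j₂±m₂, J±M) = (1,0,3,3,3,2)
P² = 432/7
sum k=0..0:
  [0] +1/12 = 1/12
S = 1/12
C² = P²·S² = 3/7 ; C = +0.654654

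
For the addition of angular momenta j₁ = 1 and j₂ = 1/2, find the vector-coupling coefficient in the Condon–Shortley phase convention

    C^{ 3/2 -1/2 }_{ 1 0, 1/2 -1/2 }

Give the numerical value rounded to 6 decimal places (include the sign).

√[4·0!2!1!/4! · 1!1!0!1!1!2!] = √(2/3)
  +(−1)^0/∏(0,0,1,0,1,1)! = 1  (running 1)
⟨..|..⟩ = √(2/3)·(1) = +0.816497

+√(2/3) ≈ +0.816497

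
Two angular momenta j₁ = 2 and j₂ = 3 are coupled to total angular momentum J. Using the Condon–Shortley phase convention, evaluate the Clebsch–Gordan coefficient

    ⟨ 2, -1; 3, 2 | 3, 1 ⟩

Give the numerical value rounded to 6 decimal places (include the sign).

j₁+j₂−J=2  J+j₁−j₂=2  J−j₁+j₂=4  j₁+j₂+J+1=9
(j₁±m₁, j₂±m₂, J±M) = (1,3,5,1,4,2)
P² = 64
sum k=1..2:
  [1] −1/48 = -1/48
  [2] +1/12 = 1/12
S = 1/16
C² = P²·S² = 1/4 ; C = +0.500000

+√(1/4) ≈ +0.500000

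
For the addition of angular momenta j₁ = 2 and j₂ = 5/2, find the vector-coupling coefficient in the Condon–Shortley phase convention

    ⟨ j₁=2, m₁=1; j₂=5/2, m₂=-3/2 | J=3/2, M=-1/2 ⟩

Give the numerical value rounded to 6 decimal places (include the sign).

√[4·3!1!2!/7! · 3!1!1!4!1!2!] = √(96/35)
  +(−1)^0/∏(0,3,1,1,0,1)! = 1/6  (running 1/6)
  +(−1)^1/∏(1,2,0,0,1,2)! = -1/4  (running -1/12)
⟨..|..⟩ = √(96/35)·(-1/12) = -0.138013

-0.138013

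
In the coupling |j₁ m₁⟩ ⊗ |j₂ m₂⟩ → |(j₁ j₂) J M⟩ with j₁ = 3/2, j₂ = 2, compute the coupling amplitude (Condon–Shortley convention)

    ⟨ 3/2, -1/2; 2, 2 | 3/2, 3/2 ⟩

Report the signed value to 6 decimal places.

+0.632456

√[4·2!1!2!/6! · 1!2!4!0!3!0!] = √(32/5)
  +(−1)^2/∏(2,0,0,2,1,0)! = 1/4  (running 1/4)
⟨..|..⟩ = √(32/5)·(1/4) = +0.632456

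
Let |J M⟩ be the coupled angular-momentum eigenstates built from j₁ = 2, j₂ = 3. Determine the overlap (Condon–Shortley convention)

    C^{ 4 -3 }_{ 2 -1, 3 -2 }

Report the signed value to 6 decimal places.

+√(1/20) ≈ +0.223607

triangle: 1!*3!*5!/10! = 720/3628800
(j±m)!: 1!*3!*1!*5!*1!*7! = 3628800
prefactor² = (2J+1)*Δ*N² = 6480
  k=0: +1/(0!*1!*3!*1!*0!*4!) = 1/144
  k=1: −1/(1!*0!*2!*0!*1!*5!) = -1/240
Σ = 1/360  ⇒  CG² = 6480*1/360² = 1/20
CG = +√(1/20) = +0.223607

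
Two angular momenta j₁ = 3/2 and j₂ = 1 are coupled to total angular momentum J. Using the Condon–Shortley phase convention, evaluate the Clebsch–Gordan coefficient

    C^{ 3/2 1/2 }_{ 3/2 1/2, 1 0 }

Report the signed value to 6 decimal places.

+√(1/15) ≈ +0.258199

j₁+j₂−J=1  J+j₁−j₂=2  J−j₁+j₂=1  j₁+j₂+J+1=5
(j₁±m₁, j₂±m₂, J±M) = (2,1,1,1,2,1)
P² = 4/15
sum k=0..1:
  [0] +1/1 = 1
  [1] −1/2 = -1/2
S = 1/2
C² = P²·S² = 1/15 ; C = +0.258199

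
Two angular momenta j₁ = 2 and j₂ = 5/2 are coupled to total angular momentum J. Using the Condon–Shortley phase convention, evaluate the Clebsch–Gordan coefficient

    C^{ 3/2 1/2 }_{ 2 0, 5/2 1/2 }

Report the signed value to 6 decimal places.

+0.239046

√[4·3!1!2!/7! · 2!2!3!2!2!1!] = √(32/35)
  +(−1)^1/∏(1,2,1,2,0,0)! = -1/4  (running -1/4)
  +(−1)^2/∏(2,1,0,1,1,1)! = 1/2  (running 1/4)
⟨..|..⟩ = √(32/35)·(1/4) = +0.239046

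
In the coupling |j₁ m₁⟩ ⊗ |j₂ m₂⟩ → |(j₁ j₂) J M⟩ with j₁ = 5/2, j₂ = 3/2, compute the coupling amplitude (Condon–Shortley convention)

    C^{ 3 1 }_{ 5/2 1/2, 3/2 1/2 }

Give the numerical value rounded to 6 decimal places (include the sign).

-0.129099  (= −√(1/60))

j₁+j₂−J=1  J+j₁−j₂=4  J−j₁+j₂=2  j₁+j₂+J+1=8
(j₁±m₁, j₂±m₂, J±M) = (3,2,2,1,4,2)
P² = 48/5
sum k=0..1:
  [0] +1/8 = 1/8
  [1] −1/6 = -1/6
S = -1/24
C² = P²·S² = 1/60 ; C = -0.129099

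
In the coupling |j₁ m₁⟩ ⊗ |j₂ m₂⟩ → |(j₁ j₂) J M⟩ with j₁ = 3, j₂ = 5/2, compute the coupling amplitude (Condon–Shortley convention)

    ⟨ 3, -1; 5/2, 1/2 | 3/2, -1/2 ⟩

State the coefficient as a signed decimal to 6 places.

j₁+j₂−J=4  J+j₁−j₂=2  J−j₁+j₂=1  j₁+j₂+J+1=8
(j₁±m₁, j₂±m₂, J±M) = (2,4,3,2,1,2)
P² = 192/35
sum k=2..3:
  [2] +1/8 = 1/8
  [3] −1/6 = -1/6
S = -1/24
C² = P²·S² = 1/105 ; C = -0.097590

-0.097590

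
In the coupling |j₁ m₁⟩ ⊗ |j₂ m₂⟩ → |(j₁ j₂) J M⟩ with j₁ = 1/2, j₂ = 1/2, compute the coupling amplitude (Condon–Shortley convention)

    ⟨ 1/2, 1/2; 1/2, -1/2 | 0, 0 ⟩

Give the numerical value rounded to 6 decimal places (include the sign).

+0.707107

triangle: 1!·0!·0!/2! = 1/2
(j±m)!: 1!·0!·0!·1!·0!·0! = 1
prefactor² = (2J+1)·Δ·N² = 1/2
  k=0: +1/(0!·1!·0!·0!·0!·0!) = 1
Σ = 1  ⇒  CG² = 1/2·1² = 1/2
CG = +√(1/2) = +0.707107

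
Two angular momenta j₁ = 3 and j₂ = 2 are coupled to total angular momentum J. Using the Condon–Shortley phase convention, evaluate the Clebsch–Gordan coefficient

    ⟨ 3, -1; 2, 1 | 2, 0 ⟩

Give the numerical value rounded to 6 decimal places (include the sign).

j₁+j₂−J=3  J+j₁−j₂=3  J−j₁+j₂=1  j₁+j₂+J+1=8
(j₁±m₁, j₂±m₂, J±M) = (2,4,3,1,2,2)
P² = 36/7
sum k=2..3:
  [2] +1/4 = 1/4
  [3] −1/12 = -1/12
S = 1/6
C² = P²·S² = 1/7 ; C = +0.377964

+√(1/7) ≈ +0.377964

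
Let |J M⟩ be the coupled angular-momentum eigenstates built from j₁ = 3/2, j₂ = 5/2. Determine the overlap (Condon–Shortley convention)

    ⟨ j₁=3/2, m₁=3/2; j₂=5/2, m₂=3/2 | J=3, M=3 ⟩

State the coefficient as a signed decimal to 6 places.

j₁+j₂−J=1  J+j₁−j₂=2  J−j₁+j₂=4  j₁+j₂+J+1=8
(j₁±m₁, j₂±m₂, J±M) = (3,0,4,1,6,0)
P² = 864
sum k=0..0:
  [0] +1/48 = 1/48
S = 1/48
C² = P²·S² = 3/8 ; C = +0.612372

+0.612372  (= +√(3/8))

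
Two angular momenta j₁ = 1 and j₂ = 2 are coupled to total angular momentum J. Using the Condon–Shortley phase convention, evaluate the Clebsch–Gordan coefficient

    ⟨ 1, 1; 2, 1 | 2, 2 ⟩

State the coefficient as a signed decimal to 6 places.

+0.577350  (= +√(1/3))

triangle: 1!*1!*3!/6! = 6/720
(j±m)!: 2!*0!*3!*1!*4!*0! = 288
prefactor² = (2J+1)*Δ*N² = 12
  k=0: +1/(0!*1!*0!*3!*1!*0!) = 1/6
Σ = 1/6  ⇒  CG² = 12*1/6² = 1/3
CG = +√(1/3) = +0.577350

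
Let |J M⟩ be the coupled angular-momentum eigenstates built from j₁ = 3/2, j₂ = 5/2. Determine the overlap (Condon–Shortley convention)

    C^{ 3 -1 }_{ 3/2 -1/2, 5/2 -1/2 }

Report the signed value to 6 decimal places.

√[7·1!2!4!/8! · 1!2!2!3!2!4!] = √(48/5)
  +(−1)^0/∏(0,1,2,2,0,2)! = 1/8  (running 1/8)
  +(−1)^1/∏(1,0,1,1,1,3)! = -1/6  (running -1/24)
⟨..|..⟩ = √(48/5)·(-1/24) = -0.129099

−√(1/60) ≈ -0.129099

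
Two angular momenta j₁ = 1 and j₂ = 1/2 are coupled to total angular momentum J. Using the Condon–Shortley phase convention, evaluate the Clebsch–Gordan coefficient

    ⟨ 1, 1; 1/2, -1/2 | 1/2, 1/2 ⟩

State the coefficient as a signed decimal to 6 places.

+√(2/3) ≈ +0.816497

triangle: 1!×1!×0!/3! = 1/6
(j±m)!: 2!×0!×0!×1!×1!×0! = 2
prefactor² = (2J+1)×Δ×N² = 2/3
  k=0: +1/(0!×1!×0!×0!×1!×0!) = 1
Σ = 1  ⇒  CG² = 2/3×1² = 2/3
CG = +√(2/3) = +0.816497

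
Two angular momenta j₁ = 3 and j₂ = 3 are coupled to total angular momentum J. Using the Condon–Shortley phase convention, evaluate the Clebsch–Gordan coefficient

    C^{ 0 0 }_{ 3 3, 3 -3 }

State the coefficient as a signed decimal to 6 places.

j₁+j₂−J=6  J+j₁−j₂=0  J−j₁+j₂=0  j₁+j₂+J+1=7
(j₁±m₁, j₂±m₂, J±M) = (6,0,0,6,0,0)
P² = 518400/7
sum k=0..0:
  [0] +1/720 = 1/720
S = 1/720
C² = P²·S² = 1/7 ; C = +0.377964

+0.377964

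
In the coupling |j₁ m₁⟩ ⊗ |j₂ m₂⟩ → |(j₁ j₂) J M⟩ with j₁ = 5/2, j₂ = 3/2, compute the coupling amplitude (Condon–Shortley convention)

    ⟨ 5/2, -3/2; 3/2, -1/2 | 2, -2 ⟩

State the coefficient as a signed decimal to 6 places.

-0.617213  (= −√(8/21))

triangle: 2!*3!*1!/7! = 12/5040
(j±m)!: 1!*4!*1!*2!*0!*4! = 1152
prefactor² = (2J+1)*Δ*N² = 96/7
  k=1: −1/(1!*1!*3!*0!*0!*1!) = -1/6
Σ = -1/6  ⇒  CG² = 96/7*(-1/6)² = 8/21
CG = −√(8/21) = -0.617213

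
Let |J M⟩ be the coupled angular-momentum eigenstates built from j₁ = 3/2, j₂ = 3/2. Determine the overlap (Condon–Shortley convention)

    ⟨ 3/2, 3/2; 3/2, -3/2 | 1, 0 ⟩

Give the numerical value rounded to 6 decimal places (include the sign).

triangle: 2!·1!·1!/5! = 2/120
(j±m)!: 3!·0!·0!·3!·1!·1! = 36
prefactor² = (2J+1)·Δ·N² = 9/5
  k=0: +1/(0!·2!·0!·0!·1!·1!) = 1/2
Σ = 1/2  ⇒  CG² = 9/5·1/2² = 9/20
CG = +√(9/20) = +0.670820

+√(9/20) ≈ +0.670820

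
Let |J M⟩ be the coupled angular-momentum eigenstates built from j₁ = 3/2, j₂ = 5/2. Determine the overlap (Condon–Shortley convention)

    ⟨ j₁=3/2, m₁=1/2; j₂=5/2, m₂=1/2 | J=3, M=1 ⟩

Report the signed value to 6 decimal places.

+0.129099  (= +√(1/60))

j₁+j₂−J=1  J+j₁−j₂=2  J−j₁+j₂=4  j₁+j₂+J+1=8
(j₁±m₁, j₂±m₂, J±M) = (2,1,3,2,4,2)
P² = 48/5
sum k=0..1:
  [0] +1/6 = 1/6
  [1] −1/8 = -1/8
S = 1/24
C² = P²·S² = 1/60 ; C = +0.129099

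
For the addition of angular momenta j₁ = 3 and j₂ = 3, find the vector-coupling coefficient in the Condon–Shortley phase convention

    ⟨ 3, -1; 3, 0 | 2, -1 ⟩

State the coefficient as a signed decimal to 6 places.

triangle: 4!×2!×2!/9! = 96/362880
(j±m)!: 2!×4!×3!×3!×1!×3! = 10368
prefactor² = (2J+1)×Δ×N² = 96/7
  k=2: +1/(2!×2!×2!×1!×0!×1!) = 1/8
  k=3: −1/(3!×1!×1!×0!×1!×2!) = -1/12
Σ = 1/24  ⇒  CG² = 96/7×1/24² = 1/42
CG = +√(1/42) = +0.154303

+0.154303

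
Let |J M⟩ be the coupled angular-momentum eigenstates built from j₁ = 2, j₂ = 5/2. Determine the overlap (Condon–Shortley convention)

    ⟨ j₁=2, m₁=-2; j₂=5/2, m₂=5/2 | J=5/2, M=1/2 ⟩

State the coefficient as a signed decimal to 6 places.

+√(3/14) ≈ +0.462910

√[6·2!2!3!/8! · 0!4!5!0!3!2!] = √(864/7)
  +(−1)^2/∏(2,0,2,3,0,0)! = 1/24  (running 1/24)
⟨..|..⟩ = √(864/7)·(1/24) = +0.462910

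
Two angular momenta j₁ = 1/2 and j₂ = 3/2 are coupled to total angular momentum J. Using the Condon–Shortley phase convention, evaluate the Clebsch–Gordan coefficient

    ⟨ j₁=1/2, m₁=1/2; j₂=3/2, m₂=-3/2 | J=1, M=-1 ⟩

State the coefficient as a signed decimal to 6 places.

+√(3/4) = +0.866025

j₁+j₂−J=1  J+j₁−j₂=0  J−j₁+j₂=2  j₁+j₂+J+1=4
(j₁±m₁, j₂±m₂, J±M) = (1,0,0,3,0,2)
P² = 3
sum k=0..0:
  [0] +1/2 = 1/2
S = 1/2
C² = P²·S² = 3/4 ; C = +0.866025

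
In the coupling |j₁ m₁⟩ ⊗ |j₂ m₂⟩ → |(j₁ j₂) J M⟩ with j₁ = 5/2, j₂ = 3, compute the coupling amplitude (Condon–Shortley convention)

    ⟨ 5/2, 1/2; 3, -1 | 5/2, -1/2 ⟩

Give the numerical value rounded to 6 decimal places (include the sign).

j₁+j₂−J=3  J+j₁−j₂=2  J−j₁+j₂=3  j₁+j₂+J+1=9
(j₁±m₁, j₂±m₂, J±M) = (3,2,2,4,2,3)
P² = 288/35
sum k=0..2:
  [0] +1/24 = 1/24
  [1] −1/4 = -1/4
  [2] +1/24 = 1/24
S = -1/6
C² = P²·S² = 8/35 ; C = -0.478091

-0.478091  (= −√(8/35))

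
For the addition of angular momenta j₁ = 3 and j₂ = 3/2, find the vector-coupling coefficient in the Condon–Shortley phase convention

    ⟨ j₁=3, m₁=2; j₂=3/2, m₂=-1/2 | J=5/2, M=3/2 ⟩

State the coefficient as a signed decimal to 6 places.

√[6·2!4!1!/8! · 5!1!1!2!4!1!] = √(288/7)
  +(−1)^0/∏(0,2,1,1,3,0)! = 1/12  (running 1/12)
  +(−1)^1/∏(1,1,0,0,4,1)! = -1/24  (running 1/24)
⟨..|..⟩ = √(288/7)·(1/24) = +0.267261

+0.267261  (= +√(1/14))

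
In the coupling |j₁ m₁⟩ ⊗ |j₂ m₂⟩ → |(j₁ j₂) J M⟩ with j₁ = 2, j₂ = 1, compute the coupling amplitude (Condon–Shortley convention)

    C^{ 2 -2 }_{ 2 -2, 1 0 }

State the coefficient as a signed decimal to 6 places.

−√(2/3) = -0.816497

√[5·1!3!1!/6! · 0!4!1!1!0!4!] = √(24)
  +(−1)^1/∏(1,0,3,0,0,1)! = -1/6  (running -1/6)
⟨..|..⟩ = √(24)·(-1/6) = -0.816497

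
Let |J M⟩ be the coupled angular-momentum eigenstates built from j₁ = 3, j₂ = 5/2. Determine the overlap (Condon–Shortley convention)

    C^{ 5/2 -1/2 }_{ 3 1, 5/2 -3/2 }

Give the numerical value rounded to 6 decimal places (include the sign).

triangle: 3!·3!·2!/9! = 72/362880
(j±m)!: 4!·2!·1!·4!·2!·3! = 13824
prefactor² = (2J+1)·Δ·N² = 576/35
  k=0: +1/(0!·3!·2!·1!·1!·1!) = 1/12
  k=1: −1/(1!·2!·1!·0!·2!·2!) = -1/8
Σ = -1/24  ⇒  CG² = 576/35·(-1/24)² = 1/35
CG = −√(1/35) = -0.169031

-0.169031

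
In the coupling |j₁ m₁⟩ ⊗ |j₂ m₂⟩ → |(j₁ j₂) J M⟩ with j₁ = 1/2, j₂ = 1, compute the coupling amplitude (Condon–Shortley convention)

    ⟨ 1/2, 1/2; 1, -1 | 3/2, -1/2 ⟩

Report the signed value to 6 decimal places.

+0.577350

triangle: 0!×1!×2!/4! = 2/24
(j±m)!: 1!×0!×0!×2!×1!×2! = 4
prefactor² = (2J+1)×Δ×N² = 4/3
  k=0: +1/(0!×0!×0!×0!×1!×2!) = 1/2
Σ = 1/2  ⇒  CG² = 4/3×1/2² = 1/3
CG = +√(1/3) = +0.577350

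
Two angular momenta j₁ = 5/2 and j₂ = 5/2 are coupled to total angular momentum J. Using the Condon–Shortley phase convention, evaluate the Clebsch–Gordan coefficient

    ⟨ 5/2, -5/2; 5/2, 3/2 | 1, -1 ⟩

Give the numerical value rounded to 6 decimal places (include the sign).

j₁+j₂−J=4  J+j₁−j₂=1  J−j₁+j₂=1  j₁+j₂+J+1=7
(j₁±m₁, j₂±m₂, J±M) = (0,5,4,1,0,2)
P² = 576/7
sum k=4..4:
  [4] +1/24 = 1/24
S = 1/24
C² = P²·S² = 1/7 ; C = +0.377964

+0.377964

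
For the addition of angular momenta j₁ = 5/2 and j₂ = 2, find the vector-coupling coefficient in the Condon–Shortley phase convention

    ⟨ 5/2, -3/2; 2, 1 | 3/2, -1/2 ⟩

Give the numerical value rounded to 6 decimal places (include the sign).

j₁+j₂−J=3  J+j₁−j₂=2  J−j₁+j₂=1  j₁+j₂+J+1=7
(j₁±m₁, j₂±m₂, J±M) = (1,4,3,1,1,2)
P² = 96/35
sum k=2..3:
  [2] +1/4 = 1/4
  [3] −1/6 = -1/6
S = 1/12
C² = P²·S² = 2/105 ; C = +0.138013

+0.138013  (= +√(2/105))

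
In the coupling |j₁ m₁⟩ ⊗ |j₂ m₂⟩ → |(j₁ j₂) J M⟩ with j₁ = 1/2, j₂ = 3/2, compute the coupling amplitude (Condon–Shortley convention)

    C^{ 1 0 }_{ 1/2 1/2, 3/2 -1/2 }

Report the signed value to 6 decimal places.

+√(1/2) ≈ +0.707107

triangle: 1!·0!·2!/4! = 2/24
(j±m)!: 1!·0!·1!·2!·1!·1! = 2
prefactor² = (2J+1)·Δ·N² = 1/2
  k=0: +1/(0!·1!·0!·1!·0!·1!) = 1
Σ = 1  ⇒  CG² = 1/2·1² = 1/2
CG = +√(1/2) = +0.707107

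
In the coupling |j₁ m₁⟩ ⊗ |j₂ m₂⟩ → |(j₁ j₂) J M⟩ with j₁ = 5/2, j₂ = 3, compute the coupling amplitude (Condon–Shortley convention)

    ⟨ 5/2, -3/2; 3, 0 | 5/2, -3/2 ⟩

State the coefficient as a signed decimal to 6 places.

triangle: 3!·2!·3!/9! = 72/362880
(j±m)!: 1!·4!·3!·3!·1!·4! = 20736
prefactor² = (2J+1)·Δ·N² = 864/35
  k=2: +1/(2!·1!·2!·1!·0!·2!) = 1/8
  k=3: −1/(3!·0!·1!·0!·1!·3!) = -1/36
Σ = 7/72  ⇒  CG² = 864/35·7/72² = 7/30
CG = +√(7/30) = +0.483046

+0.483046  (= +√(7/30))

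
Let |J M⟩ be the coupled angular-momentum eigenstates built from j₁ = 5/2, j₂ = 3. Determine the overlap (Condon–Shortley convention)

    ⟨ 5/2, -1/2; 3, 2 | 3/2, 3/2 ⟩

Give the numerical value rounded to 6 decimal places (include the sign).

-0.534522

√[4·4!1!2!/8! · 2!3!5!1!3!0!] = √(288/7)
  +(−1)^3/∏(3,1,0,2,1,0)! = -1/12  (running -1/12)
⟨..|..⟩ = √(288/7)·(-1/12) = -0.534522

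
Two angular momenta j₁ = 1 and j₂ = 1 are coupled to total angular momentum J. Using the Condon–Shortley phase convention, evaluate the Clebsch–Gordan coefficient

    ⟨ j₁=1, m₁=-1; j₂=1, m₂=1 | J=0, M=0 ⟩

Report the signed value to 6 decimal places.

+0.577350

j₁+j₂−J=2  J+j₁−j₂=0  J−j₁+j₂=0  j₁+j₂+J+1=3
(j₁±m₁, j₂±m₂, J±M) = (0,2,2,0,0,0)
P² = 4/3
sum k=2..2:
  [2] +1/2 = 1/2
S = 1/2
C² = P²·S² = 1/3 ; C = +0.577350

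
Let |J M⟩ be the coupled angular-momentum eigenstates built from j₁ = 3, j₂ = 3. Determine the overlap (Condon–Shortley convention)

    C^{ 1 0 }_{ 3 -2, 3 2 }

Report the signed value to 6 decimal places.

+√(1/7) = +0.377964

triangle: 5!·1!·1!/8! = 120/40320
(j±m)!: 1!·5!·5!·1!·1!·1! = 14400
prefactor² = (2J+1)·Δ·N² = 900/7
  k=4: +1/(4!·1!·1!·1!·0!·0!) = 1/24
  k=5: −1/(5!·0!·0!·0!·1!·1!) = -1/120
Σ = 1/30  ⇒  CG² = 900/7·1/30² = 1/7
CG = +√(1/7) = +0.377964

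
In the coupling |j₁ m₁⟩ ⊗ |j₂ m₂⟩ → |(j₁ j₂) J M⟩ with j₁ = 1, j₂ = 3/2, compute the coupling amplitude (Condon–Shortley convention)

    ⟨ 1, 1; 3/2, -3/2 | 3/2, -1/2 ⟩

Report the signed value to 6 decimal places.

triangle: 1!×1!×2!/5! = 2/120
(j±m)!: 2!×0!×0!×3!×1!×2! = 24
prefactor² = (2J+1)×Δ×N² = 8/5
  k=0: +1/(0!×1!×0!×0!×1!×2!) = 1/2
Σ = 1/2  ⇒  CG² = 8/5×1/2² = 2/5
CG = +√(2/5) = +0.632456

+0.632456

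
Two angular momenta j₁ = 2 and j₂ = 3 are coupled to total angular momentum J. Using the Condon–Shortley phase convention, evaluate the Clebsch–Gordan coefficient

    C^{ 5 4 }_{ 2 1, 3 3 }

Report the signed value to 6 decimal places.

triangle: 0!*4!*6!/11! = 17280/39916800
(j±m)!: 3!*1!*6!*0!*9!*1! = 1567641600
prefactor² = (2J+1)*Δ*N² = 7464960
  k=0: +1/(0!*0!*1!*6!*3!*0!) = 1/4320
Σ = 1/4320  ⇒  CG² = 7464960*1/4320² = 2/5
CG = +√(2/5) = +0.632456

+0.632456  (= +√(2/5))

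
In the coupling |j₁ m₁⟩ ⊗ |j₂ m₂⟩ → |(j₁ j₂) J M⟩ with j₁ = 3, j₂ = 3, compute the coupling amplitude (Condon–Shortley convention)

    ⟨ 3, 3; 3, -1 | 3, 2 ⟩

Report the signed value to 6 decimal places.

+√(1/3) = +0.577350

√[7·3!3!3!/10! · 6!0!2!4!5!1!] = √(1728)
  +(−1)^0/∏(0,3,0,2,3,1)! = 1/72  (running 1/72)
⟨..|..⟩ = √(1728)·(1/72) = +0.577350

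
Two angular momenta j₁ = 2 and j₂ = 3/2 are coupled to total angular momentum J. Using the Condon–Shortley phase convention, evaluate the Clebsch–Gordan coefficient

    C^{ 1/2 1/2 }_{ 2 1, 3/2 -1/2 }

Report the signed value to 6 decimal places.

−√(3/10) = -0.547723

j₁+j₂−J=3  J+j₁−j₂=1  J−j₁+j₂=0  j₁+j₂+J+1=5
(j₁±m₁, j₂±m₂, J±M) = (3,1,1,2,1,0)
P² = 6/5
sum k=1..1:
  [1] −1/2 = -1/2
S = -1/2
C² = P²·S² = 3/10 ; C = -0.547723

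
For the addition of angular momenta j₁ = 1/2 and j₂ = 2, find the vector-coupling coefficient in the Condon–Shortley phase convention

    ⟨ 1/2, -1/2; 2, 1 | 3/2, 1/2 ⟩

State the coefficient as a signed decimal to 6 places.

j₁+j₂−J=1  J+j₁−j₂=0  J−j₁+j₂=3  j₁+j₂+J+1=5
(j₁±m₁, j₂±m₂, J±M) = (0,1,3,1,2,1)
P² = 12/5
sum k=1..1:
  [1] −1/2 = -1/2
S = -1/2
C² = P²·S² = 3/5 ; C = -0.774597

−√(3/5) = -0.774597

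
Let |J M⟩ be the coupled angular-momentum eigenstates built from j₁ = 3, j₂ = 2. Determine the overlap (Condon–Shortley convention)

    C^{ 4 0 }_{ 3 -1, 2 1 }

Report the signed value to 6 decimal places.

√[9·1!5!3!/10! · 2!4!3!1!4!4!] = √(10368/35)
  +(−1)^0/∏(0,1,4,3,1,0)! = 1/144  (running 1/144)
  +(−1)^1/∏(1,0,3,2,2,1)! = -1/24  (running -5/144)
⟨..|..⟩ = √(10368/35)·(-5/144) = -0.597614

−√(5/14) ≈ -0.597614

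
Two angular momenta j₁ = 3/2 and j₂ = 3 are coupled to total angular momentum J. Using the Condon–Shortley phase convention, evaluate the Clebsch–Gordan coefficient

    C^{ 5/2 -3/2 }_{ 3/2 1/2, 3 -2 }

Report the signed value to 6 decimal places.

j₁+j₂−J=2  J+j₁−j₂=1  J−j₁+j₂=4  j₁+j₂+J+1=8
(j₁±m₁, j₂±m₂, J±M) = (2,1,1,5,1,4)
P² = 288/7
sum k=0..1:
  [0] +1/12 = 1/12
  [1] −1/24 = -1/24
S = 1/24
C² = P²·S² = 1/14 ; C = +0.267261

+0.267261  (= +√(1/14))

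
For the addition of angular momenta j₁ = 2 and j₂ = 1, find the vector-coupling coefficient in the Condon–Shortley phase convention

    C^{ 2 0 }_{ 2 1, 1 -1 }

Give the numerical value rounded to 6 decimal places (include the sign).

j₁+j₂−J=1  J+j₁−j₂=3  J−j₁+j₂=1  j₁+j₂+J+1=6
(j₁±m₁, j₂±m₂, J±M) = (3,1,0,2,2,2)
P² = 2
sum k=0..0:
  [0] +1/2 = 1/2
S = 1/2
C² = P²·S² = 1/2 ; C = +0.707107

+0.707107  (= +√(1/2))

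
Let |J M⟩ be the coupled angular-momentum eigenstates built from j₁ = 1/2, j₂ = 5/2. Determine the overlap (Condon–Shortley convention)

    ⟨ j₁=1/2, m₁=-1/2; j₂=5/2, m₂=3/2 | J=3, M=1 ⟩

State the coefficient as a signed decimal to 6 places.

+√(1/3) ≈ +0.577350

triangle: 0!*1!*5!/7! = 120/5040
(j±m)!: 0!*1!*4!*1!*4!*2! = 1152
prefactor² = (2J+1)*Δ*N² = 192
  k=0: +1/(0!*0!*1!*4!*0!*1!) = 1/24
Σ = 1/24  ⇒  CG² = 192*1/24² = 1/3
CG = +√(1/3) = +0.577350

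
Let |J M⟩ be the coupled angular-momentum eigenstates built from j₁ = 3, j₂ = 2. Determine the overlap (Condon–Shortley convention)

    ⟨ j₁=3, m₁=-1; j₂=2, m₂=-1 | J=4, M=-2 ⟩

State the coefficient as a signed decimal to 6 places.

+√(1/28) = +0.188982

√[9·1!5!3!/10! · 2!4!1!3!2!6!] = √(5184/7)
  +(−1)^0/∏(0,1,4,1,1,2)! = 1/48  (running 1/48)
  +(−1)^1/∏(1,0,3,0,2,3)! = -1/72  (running 1/144)
⟨..|..⟩ = √(5184/7)·(1/144) = +0.188982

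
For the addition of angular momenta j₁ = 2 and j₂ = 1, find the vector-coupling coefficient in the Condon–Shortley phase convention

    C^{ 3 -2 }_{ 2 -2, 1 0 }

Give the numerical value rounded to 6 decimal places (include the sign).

√[7·0!4!2!/7! · 0!4!1!1!1!5!] = √(192)
  +(−1)^0/∏(0,0,4,1,0,1)! = 1/24  (running 1/24)
⟨..|..⟩ = √(192)·(1/24) = +0.577350

+√(1/3) = +0.577350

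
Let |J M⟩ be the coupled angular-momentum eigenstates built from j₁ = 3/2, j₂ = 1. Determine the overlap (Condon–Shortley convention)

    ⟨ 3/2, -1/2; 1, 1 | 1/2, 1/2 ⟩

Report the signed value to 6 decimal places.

triangle: 2!·1!·0!/4! = 2/24
(j±m)!: 1!·2!·2!·0!·1!·0! = 4
prefactor² = (2J+1)·Δ·N² = 2/3
  k=2: +1/(2!·0!·0!·0!·1!·0!) = 1/2
Σ = 1/2  ⇒  CG² = 2/3·1/2² = 1/6
CG = +√(1/6) = +0.408248

+0.408248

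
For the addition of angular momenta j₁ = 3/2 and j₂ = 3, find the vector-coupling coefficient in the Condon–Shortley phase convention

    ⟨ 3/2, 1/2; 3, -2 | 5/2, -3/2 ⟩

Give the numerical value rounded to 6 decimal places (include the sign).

+0.267261  (= +√(1/14))

√[6·2!1!4!/8! · 2!1!1!5!1!4!] = √(288/7)
  +(−1)^0/∏(0,2,1,1,0,3)! = 1/12  (running 1/12)
  +(−1)^1/∏(1,1,0,0,1,4)! = -1/24  (running 1/24)
⟨..|..⟩ = √(288/7)·(1/24) = +0.267261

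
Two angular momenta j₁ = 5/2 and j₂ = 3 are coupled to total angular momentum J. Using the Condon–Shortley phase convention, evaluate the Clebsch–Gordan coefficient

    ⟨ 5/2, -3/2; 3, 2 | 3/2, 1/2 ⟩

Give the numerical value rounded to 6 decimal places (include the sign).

−√(1/21) ≈ -0.218218

√[4·4!1!2!/8! · 1!4!5!1!2!1!] = √(192/7)
  +(−1)^3/∏(3,1,1,2,0,0)! = -1/12  (running -1/12)
  +(−1)^4/∏(4,0,0,1,1,1)! = 1/24  (running -1/24)
⟨..|..⟩ = √(192/7)·(-1/24) = -0.218218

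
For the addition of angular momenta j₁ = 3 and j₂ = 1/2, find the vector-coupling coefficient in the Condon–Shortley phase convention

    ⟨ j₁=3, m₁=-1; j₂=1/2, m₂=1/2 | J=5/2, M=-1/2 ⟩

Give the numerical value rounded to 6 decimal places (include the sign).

j₁+j₂−J=1  J+j₁−j₂=5  J−j₁+j₂=0  j₁+j₂+J+1=7
(j₁±m₁, j₂±m₂, J±M) = (2,4,1,0,2,3)
P² = 576/7
sum k=1..1:
  [1] −1/12 = -1/12
S = -1/12
C² = P²·S² = 4/7 ; C = -0.755929

-0.755929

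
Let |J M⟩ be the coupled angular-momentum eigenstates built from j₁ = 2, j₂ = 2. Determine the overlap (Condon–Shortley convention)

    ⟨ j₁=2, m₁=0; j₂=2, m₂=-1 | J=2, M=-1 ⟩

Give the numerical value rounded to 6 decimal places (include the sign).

j₁+j₂−J=2  J+j₁−j₂=2  J−j₁+j₂=2  j₁+j₂+J+1=7
(j₁±m₁, j₂±m₂, J±M) = (2,2,1,3,1,3)
P² = 8/7
sum k=0..1:
  [0] +1/4 = 1/4
  [1] −1/2 = -1/2
S = -1/4
C² = P²·S² = 1/14 ; C = -0.267261

-0.267261  (= −√(1/14))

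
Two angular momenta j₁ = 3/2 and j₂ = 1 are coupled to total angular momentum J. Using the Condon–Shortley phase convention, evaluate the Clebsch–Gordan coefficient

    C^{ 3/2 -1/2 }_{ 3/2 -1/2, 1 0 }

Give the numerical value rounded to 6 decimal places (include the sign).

-0.258199  (= −√(1/15))

√[4·1!2!1!/5! · 1!2!1!1!1!2!] = √(4/15)
  +(−1)^0/∏(0,1,2,1,0,0)! = 1/2  (running 1/2)
  +(−1)^1/∏(1,0,1,0,1,1)! = -1  (running -1/2)
⟨..|..⟩ = √(4/15)·(-1/2) = -0.258199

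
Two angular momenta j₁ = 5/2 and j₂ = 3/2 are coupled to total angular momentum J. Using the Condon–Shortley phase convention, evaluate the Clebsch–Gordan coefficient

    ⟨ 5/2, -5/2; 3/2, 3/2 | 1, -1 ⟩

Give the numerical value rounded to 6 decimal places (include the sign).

triangle: 3!*2!*0!/6! = 12/720
(j±m)!: 0!*5!*3!*0!*0!*2! = 1440
prefactor² = (2J+1)*Δ*N² = 72
  k=3: −1/(3!*0!*2!*0!*0!*0!) = -1/12
Σ = -1/12  ⇒  CG² = 72*(-1/12)² = 1/2
CG = −√(1/2) = -0.707107

-0.707107  (= −√(1/2))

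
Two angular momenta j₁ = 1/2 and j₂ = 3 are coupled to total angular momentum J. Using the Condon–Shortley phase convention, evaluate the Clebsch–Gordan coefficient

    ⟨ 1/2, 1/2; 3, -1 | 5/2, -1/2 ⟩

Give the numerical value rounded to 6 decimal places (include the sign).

+√(4/7) = +0.755929

√[6·1!0!5!/7! · 1!0!2!4!2!3!] = √(576/7)
  +(−1)^0/∏(0,1,0,2,0,3)! = 1/12  (running 1/12)
⟨..|..⟩ = √(576/7)·(1/12) = +0.755929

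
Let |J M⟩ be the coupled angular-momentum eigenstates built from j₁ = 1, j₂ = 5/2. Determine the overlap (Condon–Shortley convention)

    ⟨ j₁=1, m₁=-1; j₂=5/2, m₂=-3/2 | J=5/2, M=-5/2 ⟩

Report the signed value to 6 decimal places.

√[6·1!1!4!/7! · 0!2!1!4!0!5!] = √(1152/7)
  +(−1)^1/∏(1,0,1,0,0,4)! = -1/24  (running -1/24)
⟨..|..⟩ = √(1152/7)·(-1/24) = -0.534522

-0.534522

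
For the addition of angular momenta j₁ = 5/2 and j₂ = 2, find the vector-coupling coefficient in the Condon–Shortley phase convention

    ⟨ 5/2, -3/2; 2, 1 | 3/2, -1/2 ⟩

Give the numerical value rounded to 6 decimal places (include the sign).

+√(2/105) ≈ +0.138013

√[4·3!2!1!/7! · 1!4!3!1!1!2!] = √(96/35)
  +(−1)^2/∏(2,1,2,1,0,0)! = 1/4  (running 1/4)
  +(−1)^3/∏(3,0,1,0,1,1)! = -1/6  (running 1/12)
⟨..|..⟩ = √(96/35)·(1/12) = +0.138013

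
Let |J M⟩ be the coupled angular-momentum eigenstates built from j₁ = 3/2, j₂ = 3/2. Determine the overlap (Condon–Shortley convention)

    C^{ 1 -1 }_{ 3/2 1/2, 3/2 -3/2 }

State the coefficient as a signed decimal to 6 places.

+√(3/10) ≈ +0.547723

j₁+j₂−J=2  J+j₁−j₂=1  J−j₁+j₂=1  j₁+j₂+J+1=5
(j₁±m₁, j₂±m₂, J±M) = (2,1,0,3,0,2)
P² = 6/5
sum k=0..0:
  [0] +1/2 = 1/2
S = 1/2
C² = P²·S² = 3/10 ; C = +0.547723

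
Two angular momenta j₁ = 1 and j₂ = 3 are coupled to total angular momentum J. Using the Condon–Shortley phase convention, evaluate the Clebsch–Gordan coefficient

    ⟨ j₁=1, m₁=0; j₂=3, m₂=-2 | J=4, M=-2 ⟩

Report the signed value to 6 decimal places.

triangle: 0!·2!·6!/9! = 1440/362880
(j±m)!: 1!·1!·1!·5!·2!·6! = 172800
prefactor² = (2J+1)·Δ·N² = 43200/7
  k=0: +1/(0!·0!·1!·1!·1!·5!) = 1/120
Σ = 1/120  ⇒  CG² = 43200/7·1/120² = 3/7
CG = +√(3/7) = +0.654654

+0.654654  (= +√(3/7))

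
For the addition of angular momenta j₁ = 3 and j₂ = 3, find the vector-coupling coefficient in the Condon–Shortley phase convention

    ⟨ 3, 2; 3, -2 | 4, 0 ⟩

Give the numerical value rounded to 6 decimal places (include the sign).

j₁+j₂−J=2  J+j₁−j₂=4  J−j₁+j₂=4  j₁+j₂+J+1=11
(j₁±m₁, j₂±m₂, J±M) = (5,1,1,5,4,4)
P² = 165888/77
sum k=0..1:
  [0] +1/72 = 1/72
  [1] −1/576 = -1/576
S = 7/576
C² = P²·S² = 7/22 ; C = +0.564076

+0.564076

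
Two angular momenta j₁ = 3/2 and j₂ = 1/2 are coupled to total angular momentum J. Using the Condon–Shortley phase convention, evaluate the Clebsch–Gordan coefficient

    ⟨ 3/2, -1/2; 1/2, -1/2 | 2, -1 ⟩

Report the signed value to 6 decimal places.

√[5·0!3!1!/5! · 1!2!0!1!1!3!] = √(3)
  +(−1)^0/∏(0,0,2,0,1,1)! = 1/2  (running 1/2)
⟨..|..⟩ = √(3)·(1/2) = +0.866025

+0.866025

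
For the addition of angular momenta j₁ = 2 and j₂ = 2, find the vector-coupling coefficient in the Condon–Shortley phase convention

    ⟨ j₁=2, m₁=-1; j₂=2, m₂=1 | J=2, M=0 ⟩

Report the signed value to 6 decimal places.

√[5·2!2!2!/7! · 1!3!3!1!2!2!] = √(8/7)
  +(−1)^1/∏(1,1,2,2,0,0)! = -1/4  (running -1/4)
  +(−1)^2/∏(2,0,1,1,1,1)! = 1/2  (running 1/4)
⟨..|..⟩ = √(8/7)·(1/4) = +0.267261

+0.267261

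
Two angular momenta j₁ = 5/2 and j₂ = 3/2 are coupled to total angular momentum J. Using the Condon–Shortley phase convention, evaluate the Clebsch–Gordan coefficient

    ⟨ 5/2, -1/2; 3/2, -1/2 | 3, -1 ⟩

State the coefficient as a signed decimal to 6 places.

j₁+j₂−J=1  J+j₁−j₂=4  J−j₁+j₂=2  j₁+j₂+J+1=8
(j₁±m₁, j₂±m₂, J±M) = (2,3,1,2,2,4)
P² = 48/5
sum k=0..1:
  [0] +1/6 = 1/6
  [1] −1/8 = -1/8
S = 1/24
C² = P²·S² = 1/60 ; C = +0.129099

+0.129099  (= +√(1/60))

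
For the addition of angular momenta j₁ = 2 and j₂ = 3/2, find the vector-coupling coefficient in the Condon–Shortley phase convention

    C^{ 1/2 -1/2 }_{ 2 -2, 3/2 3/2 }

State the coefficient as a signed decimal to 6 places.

triangle: 3!*1!*0!/5! = 6/120
(j±m)!: 0!*4!*3!*0!*0!*1! = 144
prefactor² = (2J+1)*Δ*N² = 72/5
  k=3: −1/(3!*0!*1!*0!*0!*0!) = -1/6
Σ = -1/6  ⇒  CG² = 72/5*(-1/6)² = 2/5
CG = −√(2/5) = -0.632456

-0.632456  (= −√(2/5))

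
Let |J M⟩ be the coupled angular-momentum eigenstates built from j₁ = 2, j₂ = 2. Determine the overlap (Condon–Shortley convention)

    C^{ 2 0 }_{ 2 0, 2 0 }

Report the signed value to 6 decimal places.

√[5·2!2!2!/7! · 2!2!2!2!2!2!] = √(32/63)
  +(−1)^0/∏(0,2,2,2,0,0)! = 1/8  (running 1/8)
  +(−1)^1/∏(1,1,1,1,1,1)! = -1  (running -7/8)
  +(−1)^2/∏(2,0,0,0,2,2)! = 1/8  (running -3/4)
⟨..|..⟩ = √(32/63)·(-3/4) = -0.534522

−√(2/7) ≈ -0.534522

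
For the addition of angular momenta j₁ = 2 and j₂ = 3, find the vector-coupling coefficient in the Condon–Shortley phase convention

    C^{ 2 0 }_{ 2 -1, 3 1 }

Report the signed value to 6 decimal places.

+0.377964  (= +√(1/7))

√[5·3!1!3!/8! · 1!3!4!2!2!2!] = √(36/7)
  +(−1)^2/∏(2,1,1,2,0,1)! = 1/4  (running 1/4)
  +(−1)^3/∏(3,0,0,1,1,2)! = -1/12  (running 1/6)
⟨..|..⟩ = √(36/7)·(1/6) = +0.377964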